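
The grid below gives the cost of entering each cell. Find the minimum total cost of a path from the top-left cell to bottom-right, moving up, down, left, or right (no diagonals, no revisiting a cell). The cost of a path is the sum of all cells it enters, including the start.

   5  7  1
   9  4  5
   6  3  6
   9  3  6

28

One optimal route is r0c0 r0c1 r1c1 r2c1 r3c1 r3c2.
Its cost is 5 + 7 + 4 + 3 + 3 + 6 = 28.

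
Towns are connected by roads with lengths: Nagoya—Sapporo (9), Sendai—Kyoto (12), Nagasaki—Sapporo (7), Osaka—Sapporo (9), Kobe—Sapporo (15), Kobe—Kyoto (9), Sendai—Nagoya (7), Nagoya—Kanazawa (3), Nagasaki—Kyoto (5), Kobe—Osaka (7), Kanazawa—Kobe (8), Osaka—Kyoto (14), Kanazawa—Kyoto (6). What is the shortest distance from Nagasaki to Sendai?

17

A few of the Nagasaki→Sendai routes:
Nagasaki - Kyoto - Sendai: 5 + 12 = 17
Nagasaki - Sapporo - Nagoya - Sendai: 7 + 9 + 7 = 23
Nagasaki - Kyoto - Kobe - Kanazawa - Nagoya - Sendai: 5 + 9 + 8 + 3 + 7 = 32
Nagasaki - Kyoto - Kanazawa - Nagoya - Sendai: 5 + 6 + 3 + 7 = 21
Nagasaki - Sapporo - Nagoya - Kanazawa - Kyoto - Sendai: 7 + 9 + 3 + 6 + 12 = 37
Shortest: 17.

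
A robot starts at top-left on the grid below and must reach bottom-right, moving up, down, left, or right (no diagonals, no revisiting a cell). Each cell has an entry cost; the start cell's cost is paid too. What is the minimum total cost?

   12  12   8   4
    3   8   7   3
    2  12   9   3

36

Path r0c0 r1c0 r1c1 r1c2 r1c3 r2c3: 12 + 3 + 8 + 7 + 3 + 3 = 36.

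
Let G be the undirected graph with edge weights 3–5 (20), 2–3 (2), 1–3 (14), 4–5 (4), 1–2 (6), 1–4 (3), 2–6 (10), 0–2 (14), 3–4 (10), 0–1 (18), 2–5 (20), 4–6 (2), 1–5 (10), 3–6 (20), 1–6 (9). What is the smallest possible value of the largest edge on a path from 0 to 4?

Checking several routes:
0→2→3→4: max(14, 2, 10) = 14
0→2→3→1→4: max(14, 2, 14, 3) = 14
0→2→1→5→4: max(14, 6, 10, 4) = 14
0→2→3→1→5→4: max(14, 2, 14, 10, 4) = 14
0→2→3→1→6→4: max(14, 2, 14, 9, 2) = 14
0→2→1→3→4: max(14, 6, 14, 10) = 14
Smallest bottleneck: 14.

14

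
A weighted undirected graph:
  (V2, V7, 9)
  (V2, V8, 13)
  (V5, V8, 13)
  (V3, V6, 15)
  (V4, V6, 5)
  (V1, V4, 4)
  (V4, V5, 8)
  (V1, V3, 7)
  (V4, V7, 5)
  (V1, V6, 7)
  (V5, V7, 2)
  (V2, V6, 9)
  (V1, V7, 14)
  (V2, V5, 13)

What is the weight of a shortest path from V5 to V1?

Some routes from V5 to V1:
V5 -> V7 -> V4 -> V6 -> V1: 2 + 5 + 5 + 7 = 19
V5 -> V7 -> V4 -> V1: 2 + 5 + 4 = 11
V5 -> V4 -> V1: 8 + 4 = 12
V5 -> V4 -> V6 -> V1: 8 + 5 + 7 = 20
V5 -> V7 -> V1: 2 + 14 = 16
Best route has total 11.

11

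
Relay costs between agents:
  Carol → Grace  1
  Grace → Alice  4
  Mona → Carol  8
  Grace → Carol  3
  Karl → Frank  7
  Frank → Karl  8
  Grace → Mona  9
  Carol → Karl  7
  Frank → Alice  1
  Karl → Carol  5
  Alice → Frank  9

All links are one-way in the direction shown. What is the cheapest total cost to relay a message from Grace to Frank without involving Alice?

Candidate routes:
Grace→Mona→Carol→Karl→Frank: 9 + 8 + 7 + 7 = 31
Grace→Carol→Karl→Frank: 3 + 7 + 7 = 17
Shortest: 17.

17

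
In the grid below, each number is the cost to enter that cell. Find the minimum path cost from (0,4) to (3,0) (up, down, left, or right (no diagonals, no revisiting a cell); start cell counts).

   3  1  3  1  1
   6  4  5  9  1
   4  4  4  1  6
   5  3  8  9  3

22

Path r0c4 r0c3 r0c2 r0c1 r1c1 r2c1 r3c1 r3c0: 1 + 1 + 3 + 1 + 4 + 4 + 3 + 5 = 22.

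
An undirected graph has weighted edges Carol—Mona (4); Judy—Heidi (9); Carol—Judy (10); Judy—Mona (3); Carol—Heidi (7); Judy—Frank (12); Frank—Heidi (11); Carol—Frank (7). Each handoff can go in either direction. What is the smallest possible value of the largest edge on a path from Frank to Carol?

7

Comparing a few candidate routes:
Frank → Heidi → Judy → Mona → Carol: max(11, 9, 3, 4) = 11
Frank → Heidi → Judy → Carol: max(11, 9, 10) = 11
Frank → Carol: max(7) = 7
Smallest bottleneck: 7.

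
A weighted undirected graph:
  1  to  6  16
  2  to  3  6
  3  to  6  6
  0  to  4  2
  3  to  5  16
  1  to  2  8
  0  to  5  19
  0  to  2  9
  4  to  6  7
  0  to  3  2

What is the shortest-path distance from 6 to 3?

Comparing a few candidate routes:
6-1-2-3: 16 + 8 + 6 = 30
6-4-0-3: 7 + 2 + 2 = 11
6-3: 6
6-1-2-0-3: 16 + 8 + 9 + 2 = 35
6-4-0-2-3: 7 + 2 + 9 + 6 = 24
Shortest: 6.

6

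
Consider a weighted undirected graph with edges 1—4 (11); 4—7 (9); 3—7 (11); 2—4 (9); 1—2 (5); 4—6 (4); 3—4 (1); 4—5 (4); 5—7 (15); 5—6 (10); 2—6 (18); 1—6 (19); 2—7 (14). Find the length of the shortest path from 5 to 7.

A few of the 5→7 routes:
5 - 6 - 4 - 3 - 7: 10 + 4 + 1 + 11 = 26
5 - 4 - 7: 4 + 9 = 13
5 - 7: 15
5 - 6 - 4 - 7: 10 + 4 + 9 = 23
5 - 4 - 3 - 7: 4 + 1 + 11 = 16
The minimum is 13.

13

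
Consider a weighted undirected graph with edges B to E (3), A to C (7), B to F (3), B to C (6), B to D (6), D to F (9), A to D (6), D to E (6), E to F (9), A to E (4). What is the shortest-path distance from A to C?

Some routes from A to C:
A -> C: 7
A -> E -> F -> B -> C: 4 + 9 + 3 + 6 = 22
A -> D -> B -> C: 6 + 6 + 6 = 18
A -> D -> E -> B -> C: 6 + 6 + 3 + 6 = 21
A -> E -> B -> C: 4 + 3 + 6 = 13
The minimum is 7.

7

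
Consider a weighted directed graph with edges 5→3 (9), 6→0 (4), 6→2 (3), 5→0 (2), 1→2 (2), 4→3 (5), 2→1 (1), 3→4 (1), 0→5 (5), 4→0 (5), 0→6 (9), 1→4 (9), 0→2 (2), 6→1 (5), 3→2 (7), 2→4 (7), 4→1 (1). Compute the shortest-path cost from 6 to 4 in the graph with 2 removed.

Paths from 6 to 4 avoiding 2:
6→0→5→3→4: 4 + 5 + 9 + 1 = 19
6→1→4: 5 + 9 = 14
The minimum is 14.

14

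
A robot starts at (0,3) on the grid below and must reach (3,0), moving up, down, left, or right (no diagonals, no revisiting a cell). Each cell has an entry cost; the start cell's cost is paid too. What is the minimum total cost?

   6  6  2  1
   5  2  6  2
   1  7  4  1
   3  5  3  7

19

One optimal route is (0,3) (1,3) (2,3) (2,2) (2,1) (2,0) (3,0).
Its cost is 1 + 2 + 1 + 4 + 7 + 1 + 3 = 19.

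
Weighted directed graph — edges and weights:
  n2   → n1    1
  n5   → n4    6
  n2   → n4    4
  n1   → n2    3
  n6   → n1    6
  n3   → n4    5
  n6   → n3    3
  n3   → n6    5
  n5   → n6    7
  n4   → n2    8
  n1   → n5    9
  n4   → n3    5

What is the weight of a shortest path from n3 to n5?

20

Candidate routes:
n3-n6-n1-n5: 5 + 6 + 9 = 20
n3-n4-n2-n1-n5: 5 + 8 + 1 + 9 = 23
Shortest: 20.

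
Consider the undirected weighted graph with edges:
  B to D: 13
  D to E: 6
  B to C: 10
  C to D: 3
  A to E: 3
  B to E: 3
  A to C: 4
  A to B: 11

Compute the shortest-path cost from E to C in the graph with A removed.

Checking several routes:
E→B→C: 3 + 10 = 13
E→B→D→C: 3 + 13 + 3 = 19
E→D→C: 6 + 3 = 9
The minimum is 9.

9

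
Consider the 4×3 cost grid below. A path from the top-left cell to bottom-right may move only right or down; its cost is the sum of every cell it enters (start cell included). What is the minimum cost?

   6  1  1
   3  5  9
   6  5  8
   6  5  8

Cheapest: r0c0 -> r0c1 -> r1c1 -> r2c1 -> r3c1 -> r3c2
  6 + 1 + 5 + 5 + 5 + 8 = 30
(Top row then right column would cost 33.)

30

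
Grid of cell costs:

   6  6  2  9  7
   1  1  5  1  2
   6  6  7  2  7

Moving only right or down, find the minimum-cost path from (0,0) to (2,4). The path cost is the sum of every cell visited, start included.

Cheapest: (0,0) (1,0) (1,1) (1,2) (1,3) (1,4) (2,4)
  6 + 1 + 1 + 5 + 1 + 2 + 7 = 23
(Top row then right column would cost 39.)

23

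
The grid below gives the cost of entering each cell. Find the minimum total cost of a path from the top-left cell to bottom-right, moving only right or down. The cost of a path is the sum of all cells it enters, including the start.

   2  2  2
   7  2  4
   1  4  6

16

One optimal route is (0,0)→(0,1)→(0,2)→(1,2)→(2,2).
Its cost is 2 + 2 + 2 + 4 + 6 = 16.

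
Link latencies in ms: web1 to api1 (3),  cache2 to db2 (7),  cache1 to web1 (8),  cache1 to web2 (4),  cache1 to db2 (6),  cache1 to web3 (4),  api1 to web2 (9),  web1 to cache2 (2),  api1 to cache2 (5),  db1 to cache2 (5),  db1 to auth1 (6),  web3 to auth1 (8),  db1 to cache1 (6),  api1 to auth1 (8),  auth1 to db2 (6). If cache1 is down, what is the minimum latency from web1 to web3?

Checking several routes:
web1→cache2→api1→auth1→web3: 2 + 5 + 8 + 8 = 23
web1→api1→auth1→web3: 3 + 8 + 8 = 19
web1→cache2→db2→auth1→web3: 2 + 7 + 6 + 8 = 23
web1→cache2→db1→auth1→web3: 2 + 5 + 6 + 8 = 21
Shortest: 19 ms.

19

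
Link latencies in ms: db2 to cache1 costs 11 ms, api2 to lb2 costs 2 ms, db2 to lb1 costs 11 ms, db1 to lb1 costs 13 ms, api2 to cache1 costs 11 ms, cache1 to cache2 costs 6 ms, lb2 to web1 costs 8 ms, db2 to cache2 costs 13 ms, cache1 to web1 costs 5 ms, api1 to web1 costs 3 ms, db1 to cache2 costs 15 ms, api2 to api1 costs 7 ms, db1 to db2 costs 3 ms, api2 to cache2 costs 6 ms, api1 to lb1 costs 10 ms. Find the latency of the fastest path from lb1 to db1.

Comparing a few candidate routes:
lb1 - api1 - web1 - cache1 - db2 - db1: 10 + 3 + 5 + 11 + 3 = 32
lb1 - api1 - api2 - cache2 - db2 - db1: 10 + 7 + 6 + 13 + 3 = 39
lb1 - db2 - db1: 11 + 3 = 14
lb1 - api1 - web1 - cache1 - cache2 - db1: 10 + 3 + 5 + 6 + 15 = 39
lb1 - db1: 13
lb1 - api1 - api2 - cache2 - db1: 10 + 7 + 6 + 15 = 38
Shortest: 13 ms.

13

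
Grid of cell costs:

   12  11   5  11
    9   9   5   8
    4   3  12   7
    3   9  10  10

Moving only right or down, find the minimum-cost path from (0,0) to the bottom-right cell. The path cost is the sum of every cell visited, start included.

57

Path [0,0] -> [1,0] -> [2,0] -> [2,1] -> [2,2] -> [2,3] -> [3,3]: 12 + 9 + 4 + 3 + 12 + 7 + 10 = 57.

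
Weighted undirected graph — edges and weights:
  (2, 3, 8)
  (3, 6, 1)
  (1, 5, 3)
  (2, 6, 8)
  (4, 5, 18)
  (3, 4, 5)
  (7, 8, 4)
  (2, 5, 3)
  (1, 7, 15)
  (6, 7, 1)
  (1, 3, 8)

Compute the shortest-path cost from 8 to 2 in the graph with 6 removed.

Routes from 8 to 2 avoiding 6:
8→7→1→3→4→5→2: 4 + 15 + 8 + 5 + 18 + 3 = 53
8→7→1→5→4→3→2: 4 + 15 + 3 + 18 + 5 + 8 = 53
8→7→1→3→2: 4 + 15 + 8 + 8 = 35
8→7→1→5→2: 4 + 15 + 3 + 3 = 25
The minimum is 25.

25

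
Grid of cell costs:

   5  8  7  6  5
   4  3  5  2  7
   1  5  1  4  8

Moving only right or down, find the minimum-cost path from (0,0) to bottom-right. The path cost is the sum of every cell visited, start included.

One optimal route is [0,0] → [1,0] → [2,0] → [2,1] → [2,2] → [2,3] → [2,4].
Its cost is 5 + 4 + 1 + 5 + 1 + 4 + 8 = 28.
For comparison, the top-then-right route costs 46.

28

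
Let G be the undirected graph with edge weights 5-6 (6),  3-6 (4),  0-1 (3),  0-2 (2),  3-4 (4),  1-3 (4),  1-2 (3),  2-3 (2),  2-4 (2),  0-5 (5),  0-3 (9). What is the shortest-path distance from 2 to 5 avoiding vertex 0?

Candidate routes:
2 -> 1 -> 3 -> 6 -> 5: 3 + 4 + 4 + 6 = 17
2 -> 3 -> 6 -> 5: 2 + 4 + 6 = 12
2 -> 4 -> 3 -> 6 -> 5: 2 + 4 + 4 + 6 = 16
Shortest: 12.

12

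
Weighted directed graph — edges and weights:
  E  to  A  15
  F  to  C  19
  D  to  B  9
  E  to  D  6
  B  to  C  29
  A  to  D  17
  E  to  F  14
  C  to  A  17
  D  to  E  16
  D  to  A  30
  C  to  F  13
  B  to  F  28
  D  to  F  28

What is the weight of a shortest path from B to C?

29

Candidate routes:
B - F - C: 28 + 19 = 47
B - C: 29
Shortest: 29.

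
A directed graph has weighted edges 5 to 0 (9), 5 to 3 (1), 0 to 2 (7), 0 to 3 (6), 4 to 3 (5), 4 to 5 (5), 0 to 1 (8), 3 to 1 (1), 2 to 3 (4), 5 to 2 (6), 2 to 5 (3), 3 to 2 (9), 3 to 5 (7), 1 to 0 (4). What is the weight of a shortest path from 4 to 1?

Comparing a few candidate routes:
4 → 5 → 3 → 1: 5 + 1 + 1 = 7
4 → 5 → 0 → 1: 5 + 9 + 8 = 22
4 → 5 → 0 → 3 → 1: 5 + 9 + 6 + 1 = 21
4 → 3 → 1: 5 + 1 = 6
4 → 5 → 2 → 3 → 1: 5 + 6 + 4 + 1 = 16
The minimum is 6.

6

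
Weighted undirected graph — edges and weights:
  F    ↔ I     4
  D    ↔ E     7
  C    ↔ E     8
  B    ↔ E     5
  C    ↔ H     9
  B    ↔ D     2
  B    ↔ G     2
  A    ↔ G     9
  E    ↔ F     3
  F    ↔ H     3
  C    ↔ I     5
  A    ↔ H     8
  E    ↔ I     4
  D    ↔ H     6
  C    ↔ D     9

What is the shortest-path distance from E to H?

6

Some routes from E to H:
E - I - C - H: 4 + 5 + 9 = 18
E - D - H: 7 + 6 = 13
E - F - H: 3 + 3 = 6
E - I - F - H: 4 + 4 + 3 = 11
E - C - H: 8 + 9 = 17
E - B - D - H: 5 + 2 + 6 = 13
The minimum is 6.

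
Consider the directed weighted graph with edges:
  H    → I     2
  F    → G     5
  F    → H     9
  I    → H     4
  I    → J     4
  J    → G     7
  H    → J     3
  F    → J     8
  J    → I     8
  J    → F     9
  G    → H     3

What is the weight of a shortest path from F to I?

10

Routes from F to I:
F-J-G-H-I: 8 + 7 + 3 + 2 = 20
F-H-I: 9 + 2 = 11
F-H-J-I: 9 + 3 + 8 = 20
F-J-I: 8 + 8 = 16
F-G-H-I: 5 + 3 + 2 = 10
F-G-H-J-I: 5 + 3 + 3 + 8 = 19
Best route has total 10.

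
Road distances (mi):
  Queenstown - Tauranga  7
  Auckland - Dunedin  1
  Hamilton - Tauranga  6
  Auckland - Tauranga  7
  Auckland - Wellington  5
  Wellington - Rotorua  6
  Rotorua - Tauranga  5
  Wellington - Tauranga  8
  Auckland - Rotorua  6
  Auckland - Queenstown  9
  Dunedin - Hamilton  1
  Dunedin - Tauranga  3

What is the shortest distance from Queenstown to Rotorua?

12

Checking several routes:
Queenstown-Tauranga-Rotorua: 7 + 5 = 12
Queenstown-Auckland-Dunedin-Tauranga-Rotorua: 9 + 1 + 3 + 5 = 18
Queenstown-Tauranga-Dunedin-Auckland-Rotorua: 7 + 3 + 1 + 6 = 17
Queenstown-Auckland-Rotorua: 9 + 6 = 15
Queenstown-Tauranga-Auckland-Rotorua: 7 + 7 + 6 = 20
Shortest: 12 mi.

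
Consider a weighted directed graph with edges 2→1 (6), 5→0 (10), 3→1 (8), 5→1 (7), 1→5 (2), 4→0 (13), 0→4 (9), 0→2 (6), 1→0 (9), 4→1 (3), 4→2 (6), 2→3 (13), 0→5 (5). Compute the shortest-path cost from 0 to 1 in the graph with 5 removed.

12

Paths from 0 to 1 avoiding 5:
0→2→1: 6 + 6 = 12
0→4→2→1: 9 + 6 + 6 = 21
0→2→3→1: 6 + 13 + 8 = 27
0→4→2→3→1: 9 + 6 + 13 + 8 = 36
0→4→1: 9 + 3 = 12
Best route has total 12.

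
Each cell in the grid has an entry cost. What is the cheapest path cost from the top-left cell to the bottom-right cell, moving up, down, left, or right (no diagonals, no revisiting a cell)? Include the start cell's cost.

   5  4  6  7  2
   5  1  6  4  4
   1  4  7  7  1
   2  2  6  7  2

Best path: [0,0]→[0,1]→[1,1]→[1,2]→[1,3]→[1,4]→[2,4]→[3,4]
Cost: 5 + 4 + 1 + 6 + 4 + 4 + 1 + 2 = 27

27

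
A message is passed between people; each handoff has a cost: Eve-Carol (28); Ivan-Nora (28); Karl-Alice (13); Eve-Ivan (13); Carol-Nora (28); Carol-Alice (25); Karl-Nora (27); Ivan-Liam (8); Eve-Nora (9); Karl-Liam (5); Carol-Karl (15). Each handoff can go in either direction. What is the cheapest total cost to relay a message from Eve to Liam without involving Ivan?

Some routes from Eve to Liam avoiding Ivan:
Eve → Nora → Karl → Liam: 9 + 27 + 5 = 41
Eve → Nora → Carol → Karl → Liam: 9 + 28 + 15 + 5 = 57
Eve → Carol → Karl → Liam: 28 + 15 + 5 = 48
Shortest: 41.

41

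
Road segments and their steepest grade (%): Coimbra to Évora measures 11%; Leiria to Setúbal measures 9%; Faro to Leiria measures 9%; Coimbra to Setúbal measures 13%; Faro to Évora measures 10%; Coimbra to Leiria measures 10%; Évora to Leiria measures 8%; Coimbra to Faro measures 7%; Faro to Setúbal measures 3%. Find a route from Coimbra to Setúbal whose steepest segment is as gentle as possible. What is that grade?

Comparing a few candidate routes:
Coimbra - Leiria - Évora - Faro - Setúbal: max(10, 8, 10, 3) = 10
Coimbra - Leiria - Setúbal: max(10, 9) = 10
Coimbra - Faro - Leiria - Setúbal: max(7, 9, 9) = 9
Coimbra - Faro - Évora - Leiria - Setúbal: max(7, 10, 8, 9) = 10
Coimbra - Faro - Setúbal: max(7, 3) = 7
Coimbra - Leiria - Faro - Setúbal: max(10, 9, 3) = 10
Best route has worst link 7%.

7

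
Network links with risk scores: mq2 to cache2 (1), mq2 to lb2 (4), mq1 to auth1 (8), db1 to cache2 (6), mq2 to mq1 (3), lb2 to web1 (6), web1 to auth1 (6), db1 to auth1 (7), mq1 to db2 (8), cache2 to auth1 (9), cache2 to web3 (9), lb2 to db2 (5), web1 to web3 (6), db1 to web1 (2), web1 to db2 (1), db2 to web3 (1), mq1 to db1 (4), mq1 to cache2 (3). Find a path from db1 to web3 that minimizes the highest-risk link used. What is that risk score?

2

A few of the db1→web3 routes:
db1 → cache2 → mq2 → lb2 → web1 → db2 → web3: max(6, 1, 4, 6, 1, 1) = 6
db1 → mq1 → cache2 → mq2 → lb2 → db2 → web3: max(4, 3, 1, 4, 5, 1) = 5
db1 → cache2 → mq2 → lb2 → db2 → web3: max(6, 1, 4, 5, 1) = 6
db1 → cache2 → mq2 → lb2 → web1 → web3: max(6, 1, 4, 6, 6) = 6
db1 → web1 → db2 → web3: max(2, 1, 1) = 2
db1 → mq1 → mq2 → lb2 → db2 → web3: max(4, 3, 4, 5, 1) = 5
The minimum achievable maximum is 2.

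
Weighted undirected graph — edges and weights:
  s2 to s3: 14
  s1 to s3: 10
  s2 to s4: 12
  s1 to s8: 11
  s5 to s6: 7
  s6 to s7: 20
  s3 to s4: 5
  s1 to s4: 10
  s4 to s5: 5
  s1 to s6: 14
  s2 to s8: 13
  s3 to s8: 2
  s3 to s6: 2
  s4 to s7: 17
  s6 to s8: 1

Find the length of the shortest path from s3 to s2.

14

Some routes from s3 to s2:
s3→s6→s8→s2: 2 + 1 + 13 = 16
s3→s6→s5→s4→s2: 2 + 7 + 5 + 12 = 26
s3→s4→s2: 5 + 12 = 17
s3→s8→s2: 2 + 13 = 15
s3→s2: 14
Shortest: 14.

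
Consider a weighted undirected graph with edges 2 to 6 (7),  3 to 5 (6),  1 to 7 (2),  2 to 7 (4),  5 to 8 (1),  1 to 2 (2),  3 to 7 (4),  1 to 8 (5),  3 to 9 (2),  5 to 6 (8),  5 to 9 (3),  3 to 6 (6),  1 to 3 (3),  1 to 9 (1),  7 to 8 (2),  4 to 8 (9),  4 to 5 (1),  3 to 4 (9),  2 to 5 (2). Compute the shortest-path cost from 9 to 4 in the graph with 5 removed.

11

A few of the 9→4 routes:
9→1→8→4: 1 + 5 + 9 = 15
9→1→7→8→4: 1 + 2 + 2 + 9 = 14
9→3→4: 2 + 9 = 11
9→1→3→4: 1 + 3 + 9 = 13
Best route has total 11.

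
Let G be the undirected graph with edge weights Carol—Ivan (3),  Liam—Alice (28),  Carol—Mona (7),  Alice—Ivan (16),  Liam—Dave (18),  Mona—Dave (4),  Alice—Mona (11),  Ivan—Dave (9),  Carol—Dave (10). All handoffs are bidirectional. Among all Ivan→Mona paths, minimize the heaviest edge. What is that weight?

7

Checking several routes:
Ivan - Carol - Dave - Mona: max(3, 10, 4) = 10
Ivan - Dave - Mona: max(9, 4) = 9
Ivan - Carol - Mona: max(3, 7) = 7
Ivan - Alice - Mona: max(16, 11) = 16
Ivan - Dave - Carol - Mona: max(9, 10, 7) = 10
Best route has worst link 7.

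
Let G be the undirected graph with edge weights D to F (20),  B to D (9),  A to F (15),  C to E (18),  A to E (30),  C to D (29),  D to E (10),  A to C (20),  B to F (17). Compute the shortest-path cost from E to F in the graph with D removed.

Candidate routes:
E-A-F: 30 + 15 = 45
E-C-A-F: 18 + 20 + 15 = 53
The minimum is 45.

45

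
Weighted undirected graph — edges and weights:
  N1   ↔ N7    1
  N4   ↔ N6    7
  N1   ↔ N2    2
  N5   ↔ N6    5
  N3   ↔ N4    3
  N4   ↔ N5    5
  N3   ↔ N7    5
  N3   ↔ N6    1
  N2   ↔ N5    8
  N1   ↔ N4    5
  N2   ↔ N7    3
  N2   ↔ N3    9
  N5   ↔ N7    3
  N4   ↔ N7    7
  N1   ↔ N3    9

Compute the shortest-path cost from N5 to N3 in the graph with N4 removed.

A few of the N5→N3 routes:
N5 - N7 - N1 - N2 - N3: 3 + 1 + 2 + 9 = 15
N5 - N7 - N1 - N3: 3 + 1 + 9 = 13
N5 - N7 - N2 - N3: 3 + 3 + 9 = 15
N5 - N6 - N3: 5 + 1 = 6
N5 - N7 - N3: 3 + 5 = 8
Shortest: 6.

6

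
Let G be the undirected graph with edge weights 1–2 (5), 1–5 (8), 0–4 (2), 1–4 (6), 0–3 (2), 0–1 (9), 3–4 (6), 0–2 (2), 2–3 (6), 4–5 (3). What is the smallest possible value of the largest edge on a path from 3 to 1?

5

Checking several routes:
3 - 0 - 2 - 1: max(2, 2, 5) = 5
3 - 2 - 0 - 4 - 1: max(6, 2, 2, 6) = 6
3 - 4 - 0 - 2 - 1: max(6, 2, 2, 5) = 6
3 - 2 - 1: max(6, 5) = 6
Best route has worst link 5.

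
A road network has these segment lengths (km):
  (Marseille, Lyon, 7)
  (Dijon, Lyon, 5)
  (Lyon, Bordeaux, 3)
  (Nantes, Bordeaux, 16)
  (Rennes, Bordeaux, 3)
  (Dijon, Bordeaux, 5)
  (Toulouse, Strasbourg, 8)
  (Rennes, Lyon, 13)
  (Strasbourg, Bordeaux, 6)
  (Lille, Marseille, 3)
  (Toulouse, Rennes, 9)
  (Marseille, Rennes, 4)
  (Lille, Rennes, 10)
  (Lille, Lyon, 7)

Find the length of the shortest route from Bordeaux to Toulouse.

12

Some routes from Bordeaux to Toulouse:
Bordeaux-Lyon-Lille-Rennes-Toulouse: 3 + 7 + 10 + 9 = 29
Bordeaux-Lyon-Lille-Marseille-Rennes-Toulouse: 3 + 7 + 3 + 4 + 9 = 26
Bordeaux-Strasbourg-Toulouse: 6 + 8 = 14
Bordeaux-Rennes-Toulouse: 3 + 9 = 12
Bordeaux-Lyon-Rennes-Toulouse: 3 + 13 + 9 = 25
Bordeaux-Lyon-Marseille-Rennes-Toulouse: 3 + 7 + 4 + 9 = 23
The minimum is 12 km.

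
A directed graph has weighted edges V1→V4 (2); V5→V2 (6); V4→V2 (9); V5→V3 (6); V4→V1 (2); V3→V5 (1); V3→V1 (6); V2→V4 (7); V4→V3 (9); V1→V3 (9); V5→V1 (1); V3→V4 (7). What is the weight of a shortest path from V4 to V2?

Routes from V4 to V2:
V4 -> V3 -> V5 -> V2: 9 + 1 + 6 = 16
V4 -> V2: 9
V4 -> V1 -> V3 -> V5 -> V2: 2 + 9 + 1 + 6 = 18
Shortest: 9.

9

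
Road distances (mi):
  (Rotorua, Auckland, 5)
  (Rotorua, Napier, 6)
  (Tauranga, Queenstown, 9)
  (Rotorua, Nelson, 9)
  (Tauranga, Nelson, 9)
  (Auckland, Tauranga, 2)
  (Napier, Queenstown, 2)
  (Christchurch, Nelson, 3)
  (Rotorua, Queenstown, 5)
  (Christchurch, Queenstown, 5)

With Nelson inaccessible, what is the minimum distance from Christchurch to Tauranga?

Candidate routes:
Christchurch - Queenstown - Rotorua - Auckland - Tauranga: 5 + 5 + 5 + 2 = 17
Christchurch - Queenstown - Napier - Rotorua - Auckland - Tauranga: 5 + 2 + 6 + 5 + 2 = 20
Christchurch - Queenstown - Tauranga: 5 + 9 = 14
Shortest: 14 mi.

14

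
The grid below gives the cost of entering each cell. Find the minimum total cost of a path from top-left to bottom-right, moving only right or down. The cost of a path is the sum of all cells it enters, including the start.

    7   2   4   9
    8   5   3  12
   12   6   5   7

Path [0,0] [0,1] [0,2] [1,2] [2,2] [2,3]: 7 + 2 + 4 + 3 + 5 + 7 = 28.

28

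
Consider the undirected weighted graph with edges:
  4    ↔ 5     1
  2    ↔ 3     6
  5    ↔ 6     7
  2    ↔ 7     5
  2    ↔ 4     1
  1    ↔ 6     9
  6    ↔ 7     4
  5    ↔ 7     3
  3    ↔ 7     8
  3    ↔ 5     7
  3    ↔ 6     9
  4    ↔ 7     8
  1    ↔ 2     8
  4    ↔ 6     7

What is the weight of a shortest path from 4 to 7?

Comparing a few candidate routes:
4 - 2 - 7: 1 + 5 = 6
4 - 7: 8
4 - 5 - 7: 1 + 3 = 4
Shortest: 4.

4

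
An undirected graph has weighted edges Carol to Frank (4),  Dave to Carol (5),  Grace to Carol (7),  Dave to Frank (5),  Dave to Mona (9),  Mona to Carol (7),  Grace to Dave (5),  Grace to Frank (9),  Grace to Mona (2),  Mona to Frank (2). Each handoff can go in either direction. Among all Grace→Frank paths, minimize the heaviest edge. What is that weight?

Some routes from Grace to Frank:
Grace-Dave-Frank: max(5, 5) = 5
Grace-Mona-Frank: max(2, 2) = 2
Grace-Mona-Carol-Frank: max(2, 7, 4) = 7
Grace-Dave-Carol-Frank: max(5, 5, 4) = 5
Grace-Dave-Carol-Mona-Frank: max(5, 5, 7, 2) = 7
Smallest bottleneck: 2.

2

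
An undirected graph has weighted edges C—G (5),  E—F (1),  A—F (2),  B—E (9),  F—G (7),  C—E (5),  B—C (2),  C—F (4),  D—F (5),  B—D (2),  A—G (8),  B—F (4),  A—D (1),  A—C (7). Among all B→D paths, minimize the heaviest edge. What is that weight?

Checking several routes:
B -> F -> A -> D: max(4, 2, 1) = 4
B -> D: max(2) = 2
B -> C -> F -> A -> D: max(2, 4, 2, 1) = 4
Best route has worst link 2.

2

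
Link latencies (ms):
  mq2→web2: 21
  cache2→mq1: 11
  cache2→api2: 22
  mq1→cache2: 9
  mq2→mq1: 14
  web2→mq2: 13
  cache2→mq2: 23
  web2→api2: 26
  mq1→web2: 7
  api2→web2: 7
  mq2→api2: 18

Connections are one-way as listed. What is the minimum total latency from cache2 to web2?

18

Paths from cache2 to web2:
cache2→api2→web2: 22 + 7 = 29
cache2→mq1→web2: 11 + 7 = 18
cache2→mq2→api2→web2: 23 + 18 + 7 = 48
cache2→mq2→web2: 23 + 21 = 44
cache2→mq2→mq1→web2: 23 + 14 + 7 = 44
The minimum is 18 ms.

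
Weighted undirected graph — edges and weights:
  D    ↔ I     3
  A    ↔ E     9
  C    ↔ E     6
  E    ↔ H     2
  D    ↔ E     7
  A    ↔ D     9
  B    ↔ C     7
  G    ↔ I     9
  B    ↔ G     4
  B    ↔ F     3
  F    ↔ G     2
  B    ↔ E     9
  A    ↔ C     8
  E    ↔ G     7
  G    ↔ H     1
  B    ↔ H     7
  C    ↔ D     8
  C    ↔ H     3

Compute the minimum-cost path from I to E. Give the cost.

Some routes from I to E:
I - G - E: 9 + 7 = 16
I - D - C - H - E: 3 + 8 + 3 + 2 = 16
I - D - C - E: 3 + 8 + 6 = 17
I - G - H - E: 9 + 1 + 2 = 12
I - D - E: 3 + 7 = 10
Best route has total 10.

10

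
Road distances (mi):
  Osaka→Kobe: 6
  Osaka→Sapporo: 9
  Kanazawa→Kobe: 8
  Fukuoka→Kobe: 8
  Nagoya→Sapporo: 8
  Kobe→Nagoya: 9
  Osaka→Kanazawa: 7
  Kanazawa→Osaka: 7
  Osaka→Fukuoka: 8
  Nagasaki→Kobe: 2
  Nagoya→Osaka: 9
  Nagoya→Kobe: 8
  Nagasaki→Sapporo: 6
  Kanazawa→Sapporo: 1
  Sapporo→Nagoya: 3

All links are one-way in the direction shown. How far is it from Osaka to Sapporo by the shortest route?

8

Some routes from Osaka to Sapporo:
Osaka -> Sapporo: 9
Osaka -> Kanazawa -> Sapporo: 7 + 1 = 8
Osaka -> Kanazawa -> Kobe -> Nagoya -> Sapporo: 7 + 8 + 9 + 8 = 32
Osaka -> Kobe -> Nagoya -> Sapporo: 6 + 9 + 8 = 23
The minimum is 8 mi.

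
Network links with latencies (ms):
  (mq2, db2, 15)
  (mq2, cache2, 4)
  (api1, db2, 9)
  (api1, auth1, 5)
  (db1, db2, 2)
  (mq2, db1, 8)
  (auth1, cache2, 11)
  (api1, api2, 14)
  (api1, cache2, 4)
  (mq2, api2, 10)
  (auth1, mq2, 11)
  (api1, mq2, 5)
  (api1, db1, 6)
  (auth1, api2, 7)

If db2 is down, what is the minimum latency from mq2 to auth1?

Comparing a few candidate routes:
mq2→cache2→auth1: 4 + 11 = 15
mq2→cache2→api1→auth1: 4 + 4 + 5 = 13
mq2→auth1: 11
mq2→api1→auth1: 5 + 5 = 10
The minimum is 10 ms.

10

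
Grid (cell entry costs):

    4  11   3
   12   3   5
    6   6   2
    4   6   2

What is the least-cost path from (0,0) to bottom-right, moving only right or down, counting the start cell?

Cheapest: [0,0] → [0,1] → [0,2] → [1,2] → [2,2] → [3,2]
  4 + 11 + 3 + 5 + 2 + 2 = 27

27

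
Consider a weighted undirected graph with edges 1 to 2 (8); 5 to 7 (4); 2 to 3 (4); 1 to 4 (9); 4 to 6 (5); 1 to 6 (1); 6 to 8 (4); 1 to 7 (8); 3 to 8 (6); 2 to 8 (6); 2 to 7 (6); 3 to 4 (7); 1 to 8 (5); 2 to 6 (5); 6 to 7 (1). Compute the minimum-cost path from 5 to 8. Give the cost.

Checking several routes:
5 → 7 → 6 → 2 → 8: 4 + 1 + 5 + 6 = 16
5 → 7 → 1 → 6 → 8: 4 + 8 + 1 + 4 = 17
5 → 7 → 1 → 8: 4 + 8 + 5 = 17
5 → 7 → 6 → 8: 4 + 1 + 4 = 9
5 → 7 → 6 → 1 → 8: 4 + 1 + 1 + 5 = 11
5 → 7 → 2 → 8: 4 + 6 + 6 = 16
Shortest: 9.

9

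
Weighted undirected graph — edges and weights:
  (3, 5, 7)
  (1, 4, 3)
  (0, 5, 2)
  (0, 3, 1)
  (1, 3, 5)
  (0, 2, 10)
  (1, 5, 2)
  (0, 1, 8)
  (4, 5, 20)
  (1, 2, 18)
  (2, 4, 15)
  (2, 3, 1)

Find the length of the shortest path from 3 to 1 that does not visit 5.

5

Checking several routes:
3 → 1: 5
3 → 0 → 2 → 4 → 1: 1 + 10 + 15 + 3 = 29
3 → 2 → 4 → 1: 1 + 15 + 3 = 19
3 → 0 → 1: 1 + 8 = 9
3 → 2 → 1: 1 + 18 = 19
3 → 2 → 0 → 1: 1 + 10 + 8 = 19
Shortest: 5.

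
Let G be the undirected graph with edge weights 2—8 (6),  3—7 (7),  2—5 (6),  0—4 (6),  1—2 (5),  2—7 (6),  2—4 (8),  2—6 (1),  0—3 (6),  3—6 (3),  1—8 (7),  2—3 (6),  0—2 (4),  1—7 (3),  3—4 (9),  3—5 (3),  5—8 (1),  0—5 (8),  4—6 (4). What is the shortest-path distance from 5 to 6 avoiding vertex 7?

Some routes from 5 to 6 avoiding 7:
5 -> 8 -> 2 -> 6: 1 + 6 + 1 = 8
5 -> 2 -> 6: 6 + 1 = 7
5 -> 3 -> 6: 3 + 3 = 6
Shortest: 6.

6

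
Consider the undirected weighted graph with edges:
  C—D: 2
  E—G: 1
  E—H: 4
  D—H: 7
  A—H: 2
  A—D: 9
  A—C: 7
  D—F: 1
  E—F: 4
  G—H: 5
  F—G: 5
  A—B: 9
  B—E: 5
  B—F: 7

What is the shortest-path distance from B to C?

A few of the B→C routes:
B-F-D-C: 7 + 1 + 2 = 10
B-E-F-D-C: 5 + 4 + 1 + 2 = 12
B-A-C: 9 + 7 = 16
B-E-G-F-D-C: 5 + 1 + 5 + 1 + 2 = 14
Best route has total 10.

10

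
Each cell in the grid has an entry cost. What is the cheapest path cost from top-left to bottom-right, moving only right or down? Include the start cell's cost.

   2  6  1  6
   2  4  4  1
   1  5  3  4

17

Take r0c0→r1c0→r1c1→r1c2→r1c3→r2c3 for a total of 2 + 2 + 4 + 4 + 1 + 4 = 17.
For comparison, the top-then-right route costs 20.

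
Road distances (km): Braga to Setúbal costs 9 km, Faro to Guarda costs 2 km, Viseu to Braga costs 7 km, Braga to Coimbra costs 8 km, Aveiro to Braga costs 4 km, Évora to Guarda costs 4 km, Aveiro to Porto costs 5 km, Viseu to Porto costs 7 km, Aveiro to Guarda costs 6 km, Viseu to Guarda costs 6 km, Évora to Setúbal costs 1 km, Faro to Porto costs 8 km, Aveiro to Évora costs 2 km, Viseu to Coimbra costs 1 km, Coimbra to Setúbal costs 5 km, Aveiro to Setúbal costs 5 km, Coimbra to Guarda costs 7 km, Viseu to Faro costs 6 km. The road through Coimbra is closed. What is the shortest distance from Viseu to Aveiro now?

A few of the Viseu→Aveiro routes:
Viseu-Faro-Guarda-Évora-Aveiro: 6 + 2 + 4 + 2 = 14
Viseu-Braga-Aveiro: 7 + 4 = 11
Viseu-Faro-Guarda-Aveiro: 6 + 2 + 6 = 14
Viseu-Guarda-Évora-Aveiro: 6 + 4 + 2 = 12
Viseu-Porto-Aveiro: 7 + 5 = 12
Viseu-Guarda-Aveiro: 6 + 6 = 12
Best route has total 11 km.

11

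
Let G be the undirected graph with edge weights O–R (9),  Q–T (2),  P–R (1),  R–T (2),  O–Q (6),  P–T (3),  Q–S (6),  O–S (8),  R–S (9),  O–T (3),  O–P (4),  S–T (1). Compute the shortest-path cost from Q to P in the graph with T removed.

Checking several routes:
Q → O → P: 6 + 4 = 10
Q → S → R → P: 6 + 9 + 1 = 16
Q → O → R → P: 6 + 9 + 1 = 16
Best route has total 10.

10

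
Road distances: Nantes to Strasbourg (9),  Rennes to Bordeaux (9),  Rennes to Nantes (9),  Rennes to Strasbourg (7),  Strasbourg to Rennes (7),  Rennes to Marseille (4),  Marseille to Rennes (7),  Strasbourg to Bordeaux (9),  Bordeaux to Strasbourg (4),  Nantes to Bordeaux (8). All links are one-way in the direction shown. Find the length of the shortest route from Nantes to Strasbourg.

9

Paths from Nantes to Strasbourg:
Nantes - Bordeaux - Strasbourg: 8 + 4 = 12
Nantes - Strasbourg: 9
The minimum is 9.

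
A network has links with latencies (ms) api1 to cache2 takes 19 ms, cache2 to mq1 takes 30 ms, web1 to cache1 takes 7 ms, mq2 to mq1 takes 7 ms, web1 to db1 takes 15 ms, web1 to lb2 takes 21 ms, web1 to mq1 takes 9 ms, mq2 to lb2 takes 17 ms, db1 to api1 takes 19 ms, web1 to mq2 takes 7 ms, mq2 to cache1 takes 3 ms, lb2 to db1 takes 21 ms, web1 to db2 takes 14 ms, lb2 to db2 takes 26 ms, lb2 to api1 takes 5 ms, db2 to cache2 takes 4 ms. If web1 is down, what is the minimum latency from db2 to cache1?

44

Comparing a few candidate routes:
db2-cache2-mq1-mq2-cache1: 4 + 30 + 7 + 3 = 44
db2-cache2-api1-lb2-mq2-cache1: 4 + 19 + 5 + 17 + 3 = 48
db2-cache2-api1-db1-lb2-mq2-cache1: 4 + 19 + 19 + 21 + 17 + 3 = 83
db2-lb2-mq2-cache1: 26 + 17 + 3 = 46
db2-lb2-api1-cache2-mq1-mq2-cache1: 26 + 5 + 19 + 30 + 7 + 3 = 90
Best route has total 44 ms.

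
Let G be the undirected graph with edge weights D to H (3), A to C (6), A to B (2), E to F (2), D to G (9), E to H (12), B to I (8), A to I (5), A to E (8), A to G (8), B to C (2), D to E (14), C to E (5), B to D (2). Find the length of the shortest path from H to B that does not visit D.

Some routes from H to B avoiding D:
H→E→C→A→B: 12 + 5 + 6 + 2 = 25
H→E→C→B: 12 + 5 + 2 = 19
H→E→A→B: 12 + 8 + 2 = 22
The minimum is 19.

19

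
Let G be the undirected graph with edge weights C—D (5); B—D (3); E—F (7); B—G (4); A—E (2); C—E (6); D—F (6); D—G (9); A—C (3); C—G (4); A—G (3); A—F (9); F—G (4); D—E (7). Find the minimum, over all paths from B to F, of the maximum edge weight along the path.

Checking several routes:
B → G → C → D → F: max(4, 4, 5, 6) = 6
B → D → C → G → F: max(3, 5, 4, 4) = 5
B → G → A → C → D → F: max(4, 3, 3, 5, 6) = 6
B → D → C → A → G → F: max(3, 5, 3, 3, 4) = 5
B → G → F: max(4, 4) = 4
B → G → A → E → C → D → F: max(4, 3, 2, 6, 5, 6) = 6
Best route has worst link 4.

4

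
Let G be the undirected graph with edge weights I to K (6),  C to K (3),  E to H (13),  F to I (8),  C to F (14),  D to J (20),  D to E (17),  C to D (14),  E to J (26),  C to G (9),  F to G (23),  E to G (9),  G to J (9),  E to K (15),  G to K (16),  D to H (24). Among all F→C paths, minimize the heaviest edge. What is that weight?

Some routes from F to C:
F - C: max(14) = 14
F - I - K - G - E - D - C: max(8, 6, 16, 9, 17, 14) = 17
F - I - K - G - C: max(8, 6, 16, 9) = 16
F - I - K - E - G - C: max(8, 6, 15, 9, 9) = 15
F - I - K - C: max(8, 6, 3) = 8
Best route has worst link 8.

8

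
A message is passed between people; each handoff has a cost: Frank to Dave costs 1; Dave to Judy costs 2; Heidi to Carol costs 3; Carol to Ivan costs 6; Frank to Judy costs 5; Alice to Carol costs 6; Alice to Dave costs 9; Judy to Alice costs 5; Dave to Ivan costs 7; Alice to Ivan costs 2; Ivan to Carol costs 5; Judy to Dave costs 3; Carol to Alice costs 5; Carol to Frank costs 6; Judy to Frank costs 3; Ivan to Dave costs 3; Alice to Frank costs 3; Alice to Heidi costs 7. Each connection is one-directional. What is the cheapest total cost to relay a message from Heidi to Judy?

Some routes from Heidi to Judy:
Heidi→Carol→Alice→Frank→Dave→Judy: 3 + 5 + 3 + 1 + 2 = 14
Heidi→Carol→Frank→Judy: 3 + 6 + 5 = 14
Heidi→Carol→Ivan→Dave→Judy: 3 + 6 + 3 + 2 = 14
Heidi→Carol→Frank→Dave→Judy: 3 + 6 + 1 + 2 = 12
Shortest: 12.

12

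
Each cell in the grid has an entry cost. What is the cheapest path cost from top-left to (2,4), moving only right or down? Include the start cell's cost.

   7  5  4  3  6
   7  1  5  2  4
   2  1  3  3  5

Best path: (0,0) → (0,1) → (1,1) → (2,1) → (2,2) → (2,3) → (2,4)
Cost: 7 + 5 + 1 + 1 + 3 + 3 + 5 = 25
(Top row then right column would cost 34.)

25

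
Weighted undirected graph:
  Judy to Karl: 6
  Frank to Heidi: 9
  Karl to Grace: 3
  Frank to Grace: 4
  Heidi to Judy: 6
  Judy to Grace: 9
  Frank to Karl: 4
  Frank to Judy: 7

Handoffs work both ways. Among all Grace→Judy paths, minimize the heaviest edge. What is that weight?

Checking several routes:
Grace -> Karl -> Frank -> Judy: max(3, 4, 7) = 7
Grace -> Karl -> Judy: max(3, 6) = 6
Grace -> Frank -> Judy: max(4, 7) = 7
Grace -> Frank -> Karl -> Judy: max(4, 4, 6) = 6
Best route has worst link 6.

6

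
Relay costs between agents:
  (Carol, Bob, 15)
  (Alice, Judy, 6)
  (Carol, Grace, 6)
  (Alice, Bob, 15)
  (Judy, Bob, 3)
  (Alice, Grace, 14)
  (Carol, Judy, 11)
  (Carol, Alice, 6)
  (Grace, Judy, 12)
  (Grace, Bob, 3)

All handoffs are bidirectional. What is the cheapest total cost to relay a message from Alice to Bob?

Comparing a few candidate routes:
Alice→Carol→Grace→Bob: 6 + 6 + 3 = 15
Alice→Judy→Bob: 6 + 3 = 9
Alice→Grace→Bob: 14 + 3 = 17
Alice→Bob: 15
Alice→Carol→Judy→Bob: 6 + 11 + 3 = 20
Shortest: 9.

9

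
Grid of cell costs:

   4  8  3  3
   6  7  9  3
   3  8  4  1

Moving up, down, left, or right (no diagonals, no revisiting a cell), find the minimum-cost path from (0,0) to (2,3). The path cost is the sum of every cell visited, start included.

Best path: (0,0)→(0,1)→(0,2)→(0,3)→(1,3)→(2,3)
Cost: 4 + 8 + 3 + 3 + 3 + 1 = 22

22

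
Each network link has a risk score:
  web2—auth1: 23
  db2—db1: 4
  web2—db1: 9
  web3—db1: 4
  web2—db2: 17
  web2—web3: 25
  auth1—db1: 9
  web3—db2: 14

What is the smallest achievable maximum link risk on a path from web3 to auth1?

9

Some routes from web3 to auth1:
web3 -> db2 -> web2 -> db1 -> auth1: max(14, 17, 9, 9) = 17
web3 -> db1 -> auth1: max(4, 9) = 9
web3 -> db2 -> db1 -> web2 -> auth1: max(14, 4, 9, 23) = 23
web3 -> db2 -> db1 -> auth1: max(14, 4, 9) = 14
Best route has worst link 9.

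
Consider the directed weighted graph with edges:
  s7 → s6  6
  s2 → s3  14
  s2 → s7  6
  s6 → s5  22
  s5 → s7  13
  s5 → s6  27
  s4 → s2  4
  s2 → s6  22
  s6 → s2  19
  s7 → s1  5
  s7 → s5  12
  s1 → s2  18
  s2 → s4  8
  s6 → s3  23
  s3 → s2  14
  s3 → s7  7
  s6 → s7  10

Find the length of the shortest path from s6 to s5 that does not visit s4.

22

Checking several routes:
s6 -> s5: 22
s6 -> s7 -> s5: 10 + 12 = 22
s6 -> s3 -> s7 -> s5: 23 + 7 + 12 = 42
s6 -> s2 -> s7 -> s5: 19 + 6 + 12 = 37
Shortest: 22.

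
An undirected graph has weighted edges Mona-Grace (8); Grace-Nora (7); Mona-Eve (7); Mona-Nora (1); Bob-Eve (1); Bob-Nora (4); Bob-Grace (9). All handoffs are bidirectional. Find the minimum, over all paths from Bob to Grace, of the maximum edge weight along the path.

7

Some routes from Bob to Grace:
Bob - Nora - Mona - Grace: max(4, 1, 8) = 8
Bob - Nora - Grace: max(4, 7) = 7
Bob - Eve - Mona - Nora - Grace: max(1, 7, 1, 7) = 7
Smallest bottleneck: 7.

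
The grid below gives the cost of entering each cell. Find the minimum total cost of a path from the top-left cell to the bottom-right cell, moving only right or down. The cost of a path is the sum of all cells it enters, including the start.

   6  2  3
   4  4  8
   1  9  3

One optimal route is r0c0→r0c1→r0c2→r1c2→r2c2.
Its cost is 6 + 2 + 3 + 8 + 3 = 22.

22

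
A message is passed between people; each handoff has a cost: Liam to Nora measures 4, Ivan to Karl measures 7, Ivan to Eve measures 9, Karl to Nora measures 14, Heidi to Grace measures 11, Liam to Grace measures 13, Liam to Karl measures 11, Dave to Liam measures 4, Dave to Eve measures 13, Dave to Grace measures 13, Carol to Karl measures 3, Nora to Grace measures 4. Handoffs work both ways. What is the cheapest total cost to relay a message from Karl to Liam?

Some routes from Karl to Liam:
Karl→Nora→Grace→Dave→Liam: 14 + 4 + 13 + 4 = 35
Karl→Nora→Grace→Liam: 14 + 4 + 13 = 31
Karl→Liam: 11
Karl→Ivan→Eve→Dave→Liam: 7 + 9 + 13 + 4 = 33
Karl→Nora→Liam: 14 + 4 = 18
Best route has total 11.

11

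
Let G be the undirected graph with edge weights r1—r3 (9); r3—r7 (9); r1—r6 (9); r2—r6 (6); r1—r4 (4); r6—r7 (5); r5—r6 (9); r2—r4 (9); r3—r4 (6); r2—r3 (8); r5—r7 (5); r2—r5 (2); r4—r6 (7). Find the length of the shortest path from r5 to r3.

10

Some routes from r5 to r3:
r5 -> r2 -> r3: 2 + 8 = 10
r5 -> r7 -> r3: 5 + 9 = 14
r5 -> r2 -> r4 -> r3: 2 + 9 + 6 = 17
The minimum is 10.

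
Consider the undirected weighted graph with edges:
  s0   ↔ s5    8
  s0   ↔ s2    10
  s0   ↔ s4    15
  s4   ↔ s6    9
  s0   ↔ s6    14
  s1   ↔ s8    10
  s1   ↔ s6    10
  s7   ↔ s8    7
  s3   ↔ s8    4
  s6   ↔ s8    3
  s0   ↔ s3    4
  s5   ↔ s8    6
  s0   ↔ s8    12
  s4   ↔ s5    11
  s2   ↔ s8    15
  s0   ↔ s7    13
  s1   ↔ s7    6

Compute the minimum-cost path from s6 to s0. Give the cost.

A few of the s6→s0 routes:
s6→s8→s3→s0: 3 + 4 + 4 = 11
s6→s8→s0: 3 + 12 = 15
s6→s0: 14
s6→s8→s7→s0: 3 + 7 + 13 = 23
s6→s8→s5→s0: 3 + 6 + 8 = 17
Shortest: 11.

11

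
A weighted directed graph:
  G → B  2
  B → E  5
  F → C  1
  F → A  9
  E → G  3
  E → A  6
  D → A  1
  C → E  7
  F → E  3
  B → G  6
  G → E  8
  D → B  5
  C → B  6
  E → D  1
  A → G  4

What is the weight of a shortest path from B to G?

Paths from B to G:
B → E → G: 5 + 3 = 8
B → G: 6
B → E → D → A → G: 5 + 1 + 1 + 4 = 11
B → E → A → G: 5 + 6 + 4 = 15
Shortest: 6.

6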